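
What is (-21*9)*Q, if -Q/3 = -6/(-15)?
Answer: 1134/5 ≈ 226.80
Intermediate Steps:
Q = -6/5 (Q = -(-18)/(-15) = -(-18)*(-1)/15 = -3*⅖ = -6/5 ≈ -1.2000)
(-21*9)*Q = -21*9*(-6/5) = -189*(-6/5) = 1134/5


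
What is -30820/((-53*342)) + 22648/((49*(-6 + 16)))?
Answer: 106404862/2220435 ≈ 47.921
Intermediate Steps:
-30820/((-53*342)) + 22648/((49*(-6 + 16))) = -30820/(-18126) + 22648/((49*10)) = -30820*(-1/18126) + 22648/490 = 15410/9063 + 22648*(1/490) = 15410/9063 + 11324/245 = 106404862/2220435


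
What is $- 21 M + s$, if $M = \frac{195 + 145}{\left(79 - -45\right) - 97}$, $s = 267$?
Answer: $\frac{23}{9} \approx 2.5556$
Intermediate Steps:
$M = \frac{340}{27}$ ($M = \frac{340}{\left(79 + 45\right) - 97} = \frac{340}{124 - 97} = \frac{340}{27} \approx 12.593$)
$- 21 M + s = \left(-21\right) \frac{340}{27} + 267 = - \frac{2380}{9} + 267 = \frac{23}{9}$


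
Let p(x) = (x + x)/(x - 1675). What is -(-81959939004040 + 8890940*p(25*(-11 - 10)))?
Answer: 901559282367005/11 ≈ 8.1960e+13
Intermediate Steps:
p(x) = 2*x/(-1675 + x) (p(x) = (2*x)/(-1675 + x) = 2*x/(-1675 + x))
-(-81959939004040 + 8890940*p(25*(-11 - 10))) = -(-81959939004040 + 444547000*(-11 - 10)/(-1675 + 25*(-11 - 10))) = -(-81959939004040 - 9335487000/(-1675 + 25*(-21))) = -(-81959939004040 - 9335487000/(-1675 - 525)) = -8890940/(1/(-9218366 + 2*(-525)/(-2200))) = -8890940/(1/(-9218366 + 2*(-525)*(-1/2200))) = -8890940/(1/(-9218366 + 21/44)) = -8890940/(1/(-405608083/44)) = -8890940/(-44/405608083) = -8890940*(-405608083/44) = 901559282367005/11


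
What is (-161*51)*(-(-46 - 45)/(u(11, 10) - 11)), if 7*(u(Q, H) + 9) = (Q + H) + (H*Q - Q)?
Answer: 5230407/20 ≈ 2.6152e+5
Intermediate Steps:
u(Q, H) = -9 + H/7 + H*Q/7 (u(Q, H) = -9 + ((Q + H) + (H*Q - Q))/7 = -9 + ((H + Q) + (-Q + H*Q))/7 = -9 + (H + H*Q)/7 = -9 + (H/7 + H*Q/7) = -9 + H/7 + H*Q/7)
(-161*51)*(-(-46 - 45)/(u(11, 10) - 11)) = (-161*51)*(-(-46 - 45)/((-9 + (1/7)*10 + (1/7)*10*11) - 11)) = -(-8211)*(-91/((-9 + 10/7 + 110/7) - 11)) = -(-8211)*(-91/(57/7 - 11)) = -(-8211)*(-91/(-20/7)) = -(-8211)*(-91*(-7/20)) = -(-8211)*637/20 = -8211*(-637/20) = 5230407/20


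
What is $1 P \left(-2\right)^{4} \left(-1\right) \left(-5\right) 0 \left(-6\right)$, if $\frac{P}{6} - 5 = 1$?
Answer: $0$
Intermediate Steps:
$P = 36$ ($P = 30 + 6 \cdot 1 = 30 + 6 = 36$)
$1 P \left(-2\right)^{4} \left(-1\right) \left(-5\right) 0 \left(-6\right) = 1 \cdot 36 \left(-2\right)^{4} \left(-1\right) \left(-5\right) 0 \left(-6\right) = 36 \cdot 16 \cdot 5 \cdot 0 \left(-6\right) = 576 \cdot 0 \left(-6\right) = 0 \left(-6\right) = 0$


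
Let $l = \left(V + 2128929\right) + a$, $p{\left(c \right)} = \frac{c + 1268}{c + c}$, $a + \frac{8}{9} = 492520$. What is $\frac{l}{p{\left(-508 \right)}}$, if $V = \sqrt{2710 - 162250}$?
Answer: $- \frac{2996315191}{855} - \frac{254 i \sqrt{39885}}{95} \approx -3.5045 \cdot 10^{6} - 533.97 i$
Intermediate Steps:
$a = \frac{4432672}{9}$ ($a = - \frac{8}{9} + 492520 = \frac{4432672}{9} \approx 4.9252 \cdot 10^{5}$)
$p{\left(c \right)} = \frac{1268 + c}{2 c}$
$V = 2 i \sqrt{39885}$ ($V = \sqrt{-159540} = 2 i \sqrt{39885} \approx 399.42 i$)
$l = \frac{23593033}{9} + 2 i \sqrt{39885}$ ($l = \left(2 i \sqrt{39885} + 2128929\right) + \frac{4432672}{9} = \left(2128929 + 2 i \sqrt{39885}\right) + \frac{4432672}{9} = \frac{23593033}{9} + 2 i \sqrt{39885} \approx 2.6214 \cdot 10^{6} + 399.42 i$)
$\frac{l}{p{\left(-508 \right)}} = \frac{\frac{23593033}{9} + 2 i \sqrt{39885}}{\frac{1}{2} \frac{1}{-508} \left(1268 - 508\right)} = \frac{\frac{23593033}{9} + 2 i \sqrt{39885}}{\frac{1}{2} \left(- \frac{1}{508}\right) 760} = \frac{\frac{23593033}{9} + 2 i \sqrt{39885}}{- \frac{95}{127}} = \left(\frac{23593033}{9} + 2 i \sqrt{39885}\right) \left(- \frac{127}{95}\right) = - \frac{2996315191}{855} - \frac{254 i \sqrt{39885}}{95}$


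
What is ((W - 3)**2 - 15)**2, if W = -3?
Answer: 441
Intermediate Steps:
((W - 3)**2 - 15)**2 = ((-3 - 3)**2 - 15)**2 = ((-6)**2 - 15)**2 = (36 - 15)**2 = 21**2 = 441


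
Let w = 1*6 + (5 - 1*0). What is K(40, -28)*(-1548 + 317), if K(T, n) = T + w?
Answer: -62781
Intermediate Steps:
w = 11 (w = 6 + (5 + 0) = 6 + 5 = 11)
K(T, n) = 11 + T (K(T, n) = T + 11 = 11 + T)
K(40, -28)*(-1548 + 317) = (11 + 40)*(-1548 + 317) = 51*(-1231) = -62781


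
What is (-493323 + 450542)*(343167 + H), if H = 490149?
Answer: -35650091796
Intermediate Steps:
(-493323 + 450542)*(343167 + H) = (-493323 + 450542)*(343167 + 490149) = -42781*833316 = -35650091796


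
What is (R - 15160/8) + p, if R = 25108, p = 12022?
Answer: 35235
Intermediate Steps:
(R - 15160/8) + p = (25108 - 15160/8) + 12022 = (25108 - 1895*1) + 12022 = (25108 - 1895) + 12022 = 23213 + 12022 = 35235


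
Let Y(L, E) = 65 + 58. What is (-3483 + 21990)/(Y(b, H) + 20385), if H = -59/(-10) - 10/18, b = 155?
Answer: 6169/6836 ≈ 0.90243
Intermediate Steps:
H = 481/90 (H = -59*(-⅒) - 10*1/18 = 59/10 - 5/9 = 481/90 ≈ 5.3444)
Y(L, E) = 123
(-3483 + 21990)/(Y(b, H) + 20385) = (-3483 + 21990)/(123 + 20385) = 18507/20508 = 18507*(1/20508) = 6169/6836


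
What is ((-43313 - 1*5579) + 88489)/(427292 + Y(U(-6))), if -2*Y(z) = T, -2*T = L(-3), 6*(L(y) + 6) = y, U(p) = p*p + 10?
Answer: 105592/1139441 ≈ 0.092670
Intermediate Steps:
U(p) = 10 + p**2 (U(p) = p**2 + 10 = 10 + p**2)
L(y) = -6 + y/6
T = 13/4 (T = -(-6 + (1/6)*(-3))/2 = -(-6 - 1/2)/2 = -1/2*(-13/2) = 13/4 ≈ 3.2500)
Y(z) = -13/8 (Y(z) = -1/2*13/4 = -13/8)
((-43313 - 1*5579) + 88489)/(427292 + Y(U(-6))) = ((-43313 - 1*5579) + 88489)/(427292 - 13/8) = ((-43313 - 5579) + 88489)/(3418323/8) = (-48892 + 88489)*(8/3418323) = 39597*(8/3418323) = 105592/1139441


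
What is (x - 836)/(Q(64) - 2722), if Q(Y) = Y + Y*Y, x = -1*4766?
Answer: -2801/719 ≈ -3.8957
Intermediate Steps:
x = -4766
Q(Y) = Y + Y**2
(x - 836)/(Q(64) - 2722) = (-4766 - 836)/(64*(1 + 64) - 2722) = -5602/(64*65 - 2722) = -5602/(4160 - 2722) = -5602/1438 = -5602*1/1438 = -2801/719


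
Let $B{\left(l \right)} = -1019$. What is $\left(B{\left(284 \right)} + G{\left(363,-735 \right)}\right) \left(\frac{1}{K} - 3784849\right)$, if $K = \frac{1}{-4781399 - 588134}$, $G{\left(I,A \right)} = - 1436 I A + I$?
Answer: $-3507330496061768$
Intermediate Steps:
$G{\left(I,A \right)} = I - 1436 A I$ ($G{\left(I,A \right)} = - 1436 A I + I = I - 1436 A I$)
$K = - \frac{1}{5369533}$ ($K = \frac{1}{-5369533} = - \frac{1}{5369533} \approx -1.8624 \cdot 10^{-7}$)
$\left(B{\left(284 \right)} + G{\left(363,-735 \right)}\right) \left(\frac{1}{K} - 3784849\right) = \left(-1019 + 363 \left(1 - -1055460\right)\right) \left(\frac{1}{- \frac{1}{5369533}} - 3784849\right) = \left(-1019 + 363 \left(1 + 1055460\right)\right) \left(-5369533 - 3784849\right) = \left(-1019 + 363 \cdot 1055461\right) \left(-9154382\right) = \left(-1019 + 383132343\right) \left(-9154382\right) = 383131324 \left(-9154382\right) = -3507330496061768$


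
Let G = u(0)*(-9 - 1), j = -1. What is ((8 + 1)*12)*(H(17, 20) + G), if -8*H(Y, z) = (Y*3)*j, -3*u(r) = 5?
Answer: 4977/2 ≈ 2488.5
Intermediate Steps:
u(r) = -5/3 (u(r) = -1/3*5 = -5/3)
G = 50/3 (G = -5*(-9 - 1)/3 = -5/3*(-10) = 50/3 ≈ 16.667)
H(Y, z) = 3*Y/8 (H(Y, z) = -Y*3*(-1)/8 = -3*Y*(-1)/8 = -(-3)*Y/8 = 3*Y/8)
((8 + 1)*12)*(H(17, 20) + G) = ((8 + 1)*12)*((3/8)*17 + 50/3) = (9*12)*(51/8 + 50/3) = 108*(553/24) = 4977/2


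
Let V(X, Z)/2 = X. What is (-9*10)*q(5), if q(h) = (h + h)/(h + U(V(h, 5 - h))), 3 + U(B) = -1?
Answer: -900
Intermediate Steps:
V(X, Z) = 2*X
U(B) = -4 (U(B) = -3 - 1 = -4)
q(h) = 2*h/(-4 + h) (q(h) = (h + h)/(h - 4) = (2*h)/(-4 + h) = 2*h/(-4 + h))
(-9*10)*q(5) = (-9*10)*(2*5/(-4 + 5)) = -180*5/1 = -180*5 = -90*10 = -900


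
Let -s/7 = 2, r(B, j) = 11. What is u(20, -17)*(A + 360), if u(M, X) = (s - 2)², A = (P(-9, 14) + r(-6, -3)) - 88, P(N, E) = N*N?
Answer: 93184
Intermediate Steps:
P(N, E) = N²
s = -14 (s = -7*2 = -14)
A = 4 (A = ((-9)² + 11) - 88 = (81 + 11) - 88 = 92 - 88 = 4)
u(M, X) = 256 (u(M, X) = (-14 - 2)² = (-16)² = 256)
u(20, -17)*(A + 360) = 256*(4 + 360) = 256*364 = 93184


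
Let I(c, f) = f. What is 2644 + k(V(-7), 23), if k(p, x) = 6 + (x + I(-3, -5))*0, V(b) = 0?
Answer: 2650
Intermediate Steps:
k(p, x) = 6 (k(p, x) = 6 + (x - 5)*0 = 6 + (-5 + x)*0 = 6 + 0 = 6)
2644 + k(V(-7), 23) = 2644 + 6 = 2650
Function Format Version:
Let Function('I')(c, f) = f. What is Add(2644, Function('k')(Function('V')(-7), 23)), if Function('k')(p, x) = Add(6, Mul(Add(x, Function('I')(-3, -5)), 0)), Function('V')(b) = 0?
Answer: 2650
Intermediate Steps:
Function('k')(p, x) = 6 (Function('k')(p, x) = Add(6, Mul(Add(x, -5), 0)) = Add(6, Mul(Add(-5, x), 0)) = Add(6, 0) = 6)
Add(2644, Function('k')(Function('V')(-7), 23)) = Add(2644, 6) = 2650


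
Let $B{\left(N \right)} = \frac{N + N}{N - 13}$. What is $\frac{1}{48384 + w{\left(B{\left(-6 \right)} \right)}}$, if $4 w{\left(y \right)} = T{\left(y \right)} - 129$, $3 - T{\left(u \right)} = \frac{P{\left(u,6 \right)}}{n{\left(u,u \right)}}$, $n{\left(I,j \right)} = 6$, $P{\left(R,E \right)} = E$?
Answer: $\frac{4}{193409} \approx 2.0682 \cdot 10^{-5}$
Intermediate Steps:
$T{\left(u \right)} = 2$ ($T{\left(u \right)} = 3 - \frac{6}{6} = 3 - 6 \cdot \frac{1}{6} = 3 - 1 = 2$)
$B{\left(N \right)} = \frac{2 N}{-13 + N}$
$w{\left(y \right)} = - \frac{127}{4}$ ($w{\left(y \right)} = \frac{2 - 129}{4} = \frac{1}{4} \left(-127\right) = - \frac{127}{4}$)
$\frac{1}{48384 + w{\left(B{\left(-6 \right)} \right)}} = \frac{1}{48384 - \frac{127}{4}} = \frac{1}{\frac{193409}{4}} = \frac{4}{193409}$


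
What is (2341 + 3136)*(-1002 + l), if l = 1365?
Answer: 1988151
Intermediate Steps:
(2341 + 3136)*(-1002 + l) = (2341 + 3136)*(-1002 + 1365) = 5477*363 = 1988151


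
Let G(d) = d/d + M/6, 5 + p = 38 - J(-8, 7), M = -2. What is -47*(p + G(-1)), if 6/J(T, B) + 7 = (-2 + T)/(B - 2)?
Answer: -4841/3 ≈ -1613.7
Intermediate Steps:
J(T, B) = 6/(-7 + (-2 + T)/(-2 + B)) (J(T, B) = 6/(-7 + (-2 + T)/(B - 2)) = 6/(-7 + (-2 + T)/(-2 + B)))
p = 101/3 (p = -5 + (38 - 6*(-2 + 7)/(12 - 8 - 7*7)) = -5 + (38 - 6*5/(12 - 8 - 49)) = -5 + (38 - 6*5/(-45)) = -5 + (38 - 6*(-1)*5/45) = -5 + (38 - 1*(-⅔)) = -5 + (38 + ⅔) = -5 + 116/3 = 101/3 ≈ 33.667)
G(d) = ⅔ (G(d) = d/d - 2/6 = 1 - 2*⅙ = 1 - ⅓ = ⅔)
-47*(p + G(-1)) = -47*(101/3 + ⅔) = -47*103/3 = -4841/3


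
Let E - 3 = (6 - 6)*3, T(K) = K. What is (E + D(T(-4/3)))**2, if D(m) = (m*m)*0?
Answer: 9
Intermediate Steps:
D(m) = 0 (D(m) = m**2*0 = 0)
E = 3 (E = 3 + (6 - 6)*3 = 3 + 0*3 = 3 + 0 = 3)
(E + D(T(-4/3)))**2 = (3 + 0)**2 = 3**2 = 9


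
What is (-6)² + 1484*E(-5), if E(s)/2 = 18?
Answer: 53460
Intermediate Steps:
E(s) = 36 (E(s) = 2*18 = 36)
(-6)² + 1484*E(-5) = (-6)² + 1484*36 = 36 + 53424 = 53460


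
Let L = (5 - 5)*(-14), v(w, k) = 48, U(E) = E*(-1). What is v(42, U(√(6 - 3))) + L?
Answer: 48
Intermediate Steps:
U(E) = -E
L = 0 (L = 0*(-14) = 0)
v(42, U(√(6 - 3))) + L = 48 + 0 = 48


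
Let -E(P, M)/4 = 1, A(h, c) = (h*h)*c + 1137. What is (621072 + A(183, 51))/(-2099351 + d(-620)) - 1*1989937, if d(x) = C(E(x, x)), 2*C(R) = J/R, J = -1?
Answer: -11140208832781/5598269 ≈ -1.9899e+6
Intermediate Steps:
A(h, c) = 1137 + c*h² (A(h, c) = h²*c + 1137 = c*h² + 1137 = 1137 + c*h²)
E(P, M) = -4 (E(P, M) = -4*1 = -4)
C(R) = -1/(2*R) (C(R) = (-1/R)/2 = -1/(2*R))
d(x) = ⅛ (d(x) = -½/(-4) = -½*(-¼) = ⅛)
(621072 + A(183, 51))/(-2099351 + d(-620)) - 1*1989937 = (621072 + (1137 + 51*183²))/(-2099351 + ⅛) - 1*1989937 = (621072 + (1137 + 51*33489))/(-16794807/8) - 1989937 = (621072 + (1137 + 1707939))*(-8/16794807) - 1989937 = (621072 + 1709076)*(-8/16794807) - 1989937 = 2330148*(-8/16794807) - 1989937 = -6213728/5598269 - 1989937 = -11140208832781/5598269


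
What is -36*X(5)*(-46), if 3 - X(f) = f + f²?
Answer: -44712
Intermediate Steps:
X(f) = 3 - f - f² (X(f) = 3 - (f + f²) = 3 + (-f - f²) = 3 - f - f²)
-36*X(5)*(-46) = -36*(3 - 1*5 - 1*5²)*(-46) = -36*(3 - 5 - 1*25)*(-46) = -36*(3 - 5 - 25)*(-46) = -36*(-27)*(-46) = 972*(-46) = -44712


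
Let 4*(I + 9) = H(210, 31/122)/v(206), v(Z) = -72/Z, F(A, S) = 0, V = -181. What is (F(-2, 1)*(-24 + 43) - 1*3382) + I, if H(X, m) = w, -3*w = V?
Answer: -1483555/432 ≈ -3434.2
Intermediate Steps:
w = 181/3 (w = -1/3*(-181) = 181/3 ≈ 60.333)
H(X, m) = 181/3
I = -22531/432 (I = -9 + (181/(3*((-72/206))))/4 = -9 + (181/(3*((-72*1/206))))/4 = -9 + (181/(3*(-36/103)))/4 = -9 + ((181/3)*(-103/36))/4 = -9 + (1/4)*(-18643/108) = -9 - 18643/432 = -22531/432 ≈ -52.155)
(F(-2, 1)*(-24 + 43) - 1*3382) + I = (0*(-24 + 43) - 1*3382) - 22531/432 = (0*19 - 3382) - 22531/432 = (0 - 3382) - 22531/432 = -3382 - 22531/432 = -1483555/432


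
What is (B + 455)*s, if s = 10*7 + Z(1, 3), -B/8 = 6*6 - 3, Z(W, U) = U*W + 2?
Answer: 14325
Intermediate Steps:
Z(W, U) = 2 + U*W
B = -264 (B = -8*(6*6 - 3) = -8*(36 - 3) = -8*33 = -264)
s = 75 (s = 10*7 + (2 + 3*1) = 70 + (2 + 3) = 70 + 5 = 75)
(B + 455)*s = (-264 + 455)*75 = 191*75 = 14325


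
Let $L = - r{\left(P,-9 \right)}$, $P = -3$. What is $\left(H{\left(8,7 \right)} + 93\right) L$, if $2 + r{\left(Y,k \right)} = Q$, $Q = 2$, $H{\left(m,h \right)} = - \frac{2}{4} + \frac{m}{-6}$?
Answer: $0$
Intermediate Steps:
$H{\left(m,h \right)} = - \frac{1}{2} - \frac{m}{6}$ ($H{\left(m,h \right)} = \left(-2\right) \frac{1}{4} + m \left(- \frac{1}{6}\right) = - \frac{1}{2} - \frac{m}{6}$)
$r{\left(Y,k \right)} = 0$ ($r{\left(Y,k \right)} = -2 + 2 = 0$)
$L = 0$ ($L = \left(-1\right) 0 = 0$)
$\left(H{\left(8,7 \right)} + 93\right) L = \left(\left(- \frac{1}{2} - \frac{4}{3}\right) + 93\right) 0 = \left(- \frac{11}{6} + 93\right) 0 = \frac{547}{6} \cdot 0 = 0$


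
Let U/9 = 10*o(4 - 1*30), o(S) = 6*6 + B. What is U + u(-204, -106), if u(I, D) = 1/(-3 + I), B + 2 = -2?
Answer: 596159/207 ≈ 2880.0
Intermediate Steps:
B = -4 (B = -2 - 2 = -4)
o(S) = 32 (o(S) = 6*6 - 4 = 36 - 4 = 32)
U = 2880 (U = 9*(10*32) = 9*320 = 2880)
U + u(-204, -106) = 2880 + 1/(-3 - 204) = 2880 + 1/(-207) = 2880 - 1/207 = 596159/207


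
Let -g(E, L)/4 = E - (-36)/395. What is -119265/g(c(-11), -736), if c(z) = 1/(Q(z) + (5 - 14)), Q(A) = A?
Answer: 9421935/13 ≈ 7.2476e+5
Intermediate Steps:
c(z) = 1/(-9 + z) (c(z) = 1/(z + (5 - 14)) = 1/(z - 9) = 1/(-9 + z))
g(E, L) = -144/395 - 4*E (g(E, L) = -4*(E - (-36)/395) = -4*(E - 1*(-36/395)) = -4*(E + 36/395) = -4*(36/395 + E) = -144/395 - 4*E)
-119265/g(c(-11), -736) = -119265/(-144/395 - 4/(-9 - 11)) = -119265/(-144/395 - 4/(-20)) = -119265/(-144/395 - 4*(-1/20)) = -119265/(-144/395 + ⅕) = -119265/(-13/79) = -119265*(-79/13) = 9421935/13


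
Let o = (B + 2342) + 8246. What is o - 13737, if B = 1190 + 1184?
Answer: -775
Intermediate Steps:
B = 2374
o = 12962 (o = (2374 + 2342) + 8246 = 4716 + 8246 = 12962)
o - 13737 = 12962 - 13737 = -775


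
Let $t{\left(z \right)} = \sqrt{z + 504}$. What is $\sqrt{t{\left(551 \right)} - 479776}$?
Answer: $\sqrt{-479776 + \sqrt{1055}} \approx 692.63 i$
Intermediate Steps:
$t{\left(z \right)} = \sqrt{504 + z}$
$\sqrt{t{\left(551 \right)} - 479776} = \sqrt{\sqrt{504 + 551} - 479776} = \sqrt{\sqrt{1055} - 479776} = \sqrt{-479776 + \sqrt{1055}}$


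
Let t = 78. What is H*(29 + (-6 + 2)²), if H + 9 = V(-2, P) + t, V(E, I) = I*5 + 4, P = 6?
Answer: 4635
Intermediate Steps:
V(E, I) = 4 + 5*I (V(E, I) = 5*I + 4 = 4 + 5*I)
H = 103 (H = -9 + ((4 + 5*6) + 78) = -9 + ((4 + 30) + 78) = -9 + (34 + 78) = -9 + 112 = 103)
H*(29 + (-6 + 2)²) = 103*(29 + (-6 + 2)²) = 103*(29 + (-4)²) = 103*(29 + 16) = 103*45 = 4635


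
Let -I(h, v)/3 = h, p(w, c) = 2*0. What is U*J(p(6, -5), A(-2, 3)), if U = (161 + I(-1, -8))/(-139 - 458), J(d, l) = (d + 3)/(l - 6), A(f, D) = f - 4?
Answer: 41/597 ≈ 0.068677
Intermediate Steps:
p(w, c) = 0
I(h, v) = -3*h
A(f, D) = -4 + f
J(d, l) = (3 + d)/(-6 + l)
U = -164/597 (U = (161 - 3*(-1))/(-139 - 458) = (161 + 3)/(-597) = 164*(-1/597) = -164/597 ≈ -0.27471)
U*J(p(6, -5), A(-2, 3)) = -164*(3 + 0)/(597*(-6 + (-4 - 2))) = -164*3/(597*(-6 - 6)) = -164*3/(597*(-12)) = -(-41)*3/1791 = -164/597*(-1/4) = 41/597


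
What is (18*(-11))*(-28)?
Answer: 5544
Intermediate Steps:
(18*(-11))*(-28) = -198*(-28) = 5544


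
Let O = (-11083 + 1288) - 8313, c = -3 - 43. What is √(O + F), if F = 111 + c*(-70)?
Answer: I*√14777 ≈ 121.56*I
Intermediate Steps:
c = -46
O = -18108 (O = -9795 - 8313 = -18108)
F = 3331 (F = 111 - 46*(-70) = 111 + 3220 = 3331)
√(O + F) = √(-18108 + 3331) = √(-14777) = I*√14777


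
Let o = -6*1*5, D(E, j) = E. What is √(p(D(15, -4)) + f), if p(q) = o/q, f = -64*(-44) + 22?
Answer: 2*√709 ≈ 53.254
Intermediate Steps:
o = -30 (o = -6*5 = -30)
f = 2838 (f = 2816 + 22 = 2838)
p(q) = -30/q
√(p(D(15, -4)) + f) = √(-30/15 + 2838) = √(-30*1/15 + 2838) = √(-2 + 2838) = √2836 = 2*√709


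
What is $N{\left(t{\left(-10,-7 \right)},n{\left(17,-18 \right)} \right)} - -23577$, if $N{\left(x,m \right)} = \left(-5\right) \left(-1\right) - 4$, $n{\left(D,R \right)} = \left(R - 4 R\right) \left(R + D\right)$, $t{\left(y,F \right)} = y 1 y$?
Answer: $23578$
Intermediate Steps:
$t{\left(y,F \right)} = y^{2}$ ($t{\left(y,F \right)} = y y = y^{2}$)
$n{\left(D,R \right)} = - 3 R \left(D + R\right)$
$N{\left(x,m \right)} = 1$ ($N{\left(x,m \right)} = 5 - 4 = 1$)
$N{\left(t{\left(-10,-7 \right)},n{\left(17,-18 \right)} \right)} - -23577 = 1 - -23577 = 1 + 23577 = 23578$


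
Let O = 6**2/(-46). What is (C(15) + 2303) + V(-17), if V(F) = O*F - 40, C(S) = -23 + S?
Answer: 52171/23 ≈ 2268.3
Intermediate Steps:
O = -18/23 (O = 36*(-1/46) = -18/23 ≈ -0.78261)
V(F) = -40 - 18*F/23 (V(F) = -18*F/23 - 40 = -40 - 18*F/23)
(C(15) + 2303) + V(-17) = ((-23 + 15) + 2303) + (-40 - 18/23*(-17)) = (-8 + 2303) + (-40 + 306/23) = 2295 - 614/23 = 52171/23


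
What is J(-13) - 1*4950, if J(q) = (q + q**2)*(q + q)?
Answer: -9006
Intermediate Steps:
J(q) = 2*q*(q + q**2) (J(q) = (q + q**2)*(2*q) = 2*q*(q + q**2))
J(-13) - 1*4950 = 2*(-13)**2*(1 - 13) - 1*4950 = 2*169*(-12) - 4950 = -4056 - 4950 = -9006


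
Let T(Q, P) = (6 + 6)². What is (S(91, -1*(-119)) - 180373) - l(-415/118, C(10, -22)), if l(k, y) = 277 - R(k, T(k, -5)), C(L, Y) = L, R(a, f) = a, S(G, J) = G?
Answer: -21306377/118 ≈ -1.8056e+5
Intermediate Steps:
T(Q, P) = 144 (T(Q, P) = 12² = 144)
l(k, y) = 277 - k
(S(91, -1*(-119)) - 180373) - l(-415/118, C(10, -22)) = (91 - 180373) - (277 - (-415)/118) = -180282 - (277 - (-415)/118) = -180282 - (277 - 1*(-415/118)) = -180282 - (277 + 415/118) = -180282 - 1*33101/118 = -180282 - 33101/118 = -21306377/118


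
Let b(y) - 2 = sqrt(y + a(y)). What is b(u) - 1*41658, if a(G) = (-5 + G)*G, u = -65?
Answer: -41656 + sqrt(4485) ≈ -41589.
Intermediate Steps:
a(G) = G*(-5 + G)
b(y) = 2 + sqrt(y + y*(-5 + y))
b(u) - 1*41658 = (2 + sqrt(-65*(-4 - 65))) - 1*41658 = (2 + sqrt(-65*(-69))) - 41658 = (2 + sqrt(4485)) - 41658 = -41656 + sqrt(4485)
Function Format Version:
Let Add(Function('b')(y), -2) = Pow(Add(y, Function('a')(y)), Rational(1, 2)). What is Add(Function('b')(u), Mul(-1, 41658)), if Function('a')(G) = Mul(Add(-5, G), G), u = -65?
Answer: Add(-41656, Pow(4485, Rational(1, 2))) ≈ -41589.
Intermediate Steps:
Function('a')(G) = Mul(G, Add(-5, G))
Function('b')(y) = Add(2, Pow(Add(y, Mul(y, Add(-5, y))), Rational(1, 2)))
Add(Function('b')(u), Mul(-1, 41658)) = Add(Add(2, Pow(Mul(-65, Add(-4, -65)), Rational(1, 2))), Mul(-1, 41658)) = Add(Add(2, Pow(Mul(-65, -69), Rational(1, 2))), -41658) = Add(Add(2, Pow(4485, Rational(1, 2))), -41658) = Add(-41656, Pow(4485, Rational(1, 2)))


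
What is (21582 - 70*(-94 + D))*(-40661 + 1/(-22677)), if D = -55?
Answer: -29517288769976/22677 ≈ -1.3016e+9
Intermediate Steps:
(21582 - 70*(-94 + D))*(-40661 + 1/(-22677)) = (21582 - 70*(-94 - 55))*(-40661 + 1/(-22677)) = (21582 - 70*(-149))*(-40661 - 1/22677) = (21582 + 10430)*(-922069498/22677) = 32012*(-922069498/22677) = -29517288769976/22677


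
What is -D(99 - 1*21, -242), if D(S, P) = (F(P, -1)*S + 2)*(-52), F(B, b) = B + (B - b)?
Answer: -1958944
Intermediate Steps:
F(B, b) = -b + 2*B
D(S, P) = -104 - 52*S*(1 + 2*P) (D(S, P) = ((-1*(-1) + 2*P)*S + 2)*(-52) = ((1 + 2*P)*S + 2)*(-52) = (S*(1 + 2*P) + 2)*(-52) = (2 + S*(1 + 2*P))*(-52) = -104 - 52*S*(1 + 2*P))
-D(99 - 1*21, -242) = -(-104 - 52*(99 - 1*21)*(1 + 2*(-242))) = -(-104 - 52*(99 - 21)*(1 - 484)) = -(-104 - 52*78*(-483)) = -(-104 + 1959048) = -1*1958944 = -1958944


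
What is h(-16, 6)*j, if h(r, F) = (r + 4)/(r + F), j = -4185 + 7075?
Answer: 3468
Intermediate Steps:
j = 2890
h(r, F) = (4 + r)/(F + r)
h(-16, 6)*j = ((4 - 16)/(6 - 16))*2890 = (-12/(-10))*2890 = -⅒*(-12)*2890 = (6/5)*2890 = 3468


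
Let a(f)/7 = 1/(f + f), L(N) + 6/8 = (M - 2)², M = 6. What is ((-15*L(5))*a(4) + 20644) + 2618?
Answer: 737979/32 ≈ 23062.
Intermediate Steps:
L(N) = 61/4 (L(N) = -¾ + (6 - 2)² = -¾ + 4² = -¾ + 16 = 61/4)
a(f) = 7/(2*f) (a(f) = 7/(f + f) = 7/((2*f)) = 7*(1/(2*f)) = 7/(2*f))
((-15*L(5))*a(4) + 20644) + 2618 = ((-15*61/4)*((7/2)/4) + 20644) + 2618 = (-6405/(8*4) + 20644) + 2618 = (-915/4*7/8 + 20644) + 2618 = (-6405/32 + 20644) + 2618 = 654203/32 + 2618 = 737979/32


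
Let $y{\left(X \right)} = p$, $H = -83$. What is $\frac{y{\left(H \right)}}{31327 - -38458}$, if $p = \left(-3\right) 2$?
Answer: $- \frac{6}{69785} \approx -8.5978 \cdot 10^{-5}$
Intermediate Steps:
$p = -6$
$y{\left(X \right)} = -6$
$\frac{y{\left(H \right)}}{31327 - -38458} = - \frac{6}{31327 - -38458} = - \frac{6}{31327 + 38458} = - \frac{6}{69785}$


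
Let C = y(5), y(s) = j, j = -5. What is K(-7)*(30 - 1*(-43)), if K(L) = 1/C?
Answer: -73/5 ≈ -14.600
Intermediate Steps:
y(s) = -5
C = -5
K(L) = -1/5 (K(L) = 1/(-5) = -1/5)
K(-7)*(30 - 1*(-43)) = -(30 - 1*(-43))/5 = -(30 + 43)/5 = -1/5*73 = -73/5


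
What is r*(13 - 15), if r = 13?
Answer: -26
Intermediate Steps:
r*(13 - 15) = 13*(13 - 15) = 13*(-2) = -26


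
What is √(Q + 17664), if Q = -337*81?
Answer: 13*I*√57 ≈ 98.148*I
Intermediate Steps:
Q = -27297
√(Q + 17664) = √(-27297 + 17664) = √(-9633) = 13*I*√57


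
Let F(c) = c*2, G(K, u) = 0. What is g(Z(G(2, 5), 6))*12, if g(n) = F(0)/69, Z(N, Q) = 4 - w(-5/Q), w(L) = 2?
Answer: 0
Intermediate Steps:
F(c) = 2*c
Z(N, Q) = 2 (Z(N, Q) = 4 - 1*2 = 4 - 2 = 2)
g(n) = 0 (g(n) = (2*0)/69 = 0*(1/69) = 0)
g(Z(G(2, 5), 6))*12 = 0*12 = 0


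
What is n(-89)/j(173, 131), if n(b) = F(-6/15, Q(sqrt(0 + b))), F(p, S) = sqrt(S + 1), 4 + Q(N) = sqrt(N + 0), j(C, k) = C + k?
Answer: sqrt(-3 + (-89)**(1/4))/304 ≈ 0.0028452 + 0.0041299*I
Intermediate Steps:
Q(N) = -4 + sqrt(N) (Q(N) = -4 + sqrt(N + 0) = -4 + sqrt(N))
F(p, S) = sqrt(1 + S)
n(b) = sqrt(-3 + b**(1/4)) (n(b) = sqrt(1 + (-4 + sqrt(sqrt(0 + b)))) = sqrt(1 + (-4 + sqrt(sqrt(b)))) = sqrt(1 + (-4 + b**(1/4))) = sqrt(-3 + b**(1/4)))
n(-89)/j(173, 131) = sqrt(-3 + (-89)**(1/4))/(173 + 131) = sqrt(-3 + (-89)**(1/4))/304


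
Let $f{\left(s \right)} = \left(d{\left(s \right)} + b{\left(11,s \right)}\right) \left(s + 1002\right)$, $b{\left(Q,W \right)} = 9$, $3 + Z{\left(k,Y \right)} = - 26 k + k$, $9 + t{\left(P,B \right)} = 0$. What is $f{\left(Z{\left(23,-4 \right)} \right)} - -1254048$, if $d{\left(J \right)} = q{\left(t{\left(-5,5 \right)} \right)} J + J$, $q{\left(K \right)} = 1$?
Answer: $767720$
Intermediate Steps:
$t{\left(P,B \right)} = -9$ ($t{\left(P,B \right)} = -9 + 0 = -9$)
$Z{\left(k,Y \right)} = -3 - 25 k$ ($Z{\left(k,Y \right)} = -3 + \left(- 26 k + k\right) = -3 - 25 k$)
$d{\left(J \right)} = 2 J$ ($d{\left(J \right)} = 1 J + J = J + J = 2 J$)
$f{\left(s \right)} = \left(9 + 2 s\right) \left(1002 + s\right)$ ($f{\left(s \right)} = \left(2 s + 9\right) \left(s + 1002\right) = \left(9 + 2 s\right) \left(1002 + s\right)$)
$f{\left(Z{\left(23,-4 \right)} \right)} - -1254048 = \left(9018 + 2 \left(-3 - 575\right)^{2} + 2013 \left(-3 - 575\right)\right) - -1254048 = \left(9018 + 2 \left(-3 - 575\right)^{2} + 2013 \left(-3 - 575\right)\right) + 1254048 = \left(9018 + 2 \left(-578\right)^{2} + 2013 \left(-578\right)\right) + 1254048 = \left(9018 + 2 \cdot 334084 - 1163514\right) + 1254048 = \left(9018 + 668168 - 1163514\right) + 1254048 = -486328 + 1254048 = 767720$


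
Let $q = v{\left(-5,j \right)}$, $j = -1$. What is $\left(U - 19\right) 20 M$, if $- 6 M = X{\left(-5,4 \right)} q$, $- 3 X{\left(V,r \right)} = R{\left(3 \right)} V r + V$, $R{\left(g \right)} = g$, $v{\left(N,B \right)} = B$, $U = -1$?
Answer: $- \frac{13000}{9} \approx -1444.4$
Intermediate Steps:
$q = -1$
$X{\left(V,r \right)} = - \frac{V}{3} - V r$ ($X{\left(V,r \right)} = - \frac{3 V r + V}{3} = - \frac{V + 3 V r}{3} = - \frac{V}{3} - V r$)
$M = \frac{65}{18}$ ($M = - \frac{\left(-1\right) \left(-5\right) \left(\frac{1}{3} + 4\right) \left(-1\right)}{6} = - \frac{\left(-1\right) \left(-5\right) \frac{13}{3} \left(-1\right)}{6} = - \frac{\frac{65}{3} \left(-1\right)}{6} = \left(- \frac{1}{6}\right) \left(- \frac{65}{3}\right) = \frac{65}{18} \approx 3.6111$)
$\left(U - 19\right) 20 M = \left(-1 - 19\right) 20 \cdot \frac{65}{18} = \left(-20\right) 20 \cdot \frac{65}{18} = \left(-400\right) \frac{65}{18} = - \frac{13000}{9}$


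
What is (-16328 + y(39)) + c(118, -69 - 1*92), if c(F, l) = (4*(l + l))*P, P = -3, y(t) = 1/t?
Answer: -486095/39 ≈ -12464.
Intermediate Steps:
c(F, l) = -24*l (c(F, l) = (4*(l + l))*(-3) = (4*(2*l))*(-3) = (8*l)*(-3) = -24*l)
(-16328 + y(39)) + c(118, -69 - 1*92) = (-16328 + 1/39) - 24*(-69 - 1*92) = (-16328 + 1/39) - 24*(-69 - 92) = -636791/39 - 24*(-161) = -636791/39 + 3864 = -486095/39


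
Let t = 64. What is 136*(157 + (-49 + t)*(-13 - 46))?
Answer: -99008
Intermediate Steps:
136*(157 + (-49 + t)*(-13 - 46)) = 136*(157 + (-49 + 64)*(-13 - 46)) = 136*(157 + 15*(-59)) = 136*(157 - 885) = 136*(-728) = -99008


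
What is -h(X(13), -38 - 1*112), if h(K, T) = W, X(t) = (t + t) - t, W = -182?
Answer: 182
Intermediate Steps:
X(t) = t (X(t) = 2*t - t = t)
h(K, T) = -182
-h(X(13), -38 - 1*112) = -1*(-182) = 182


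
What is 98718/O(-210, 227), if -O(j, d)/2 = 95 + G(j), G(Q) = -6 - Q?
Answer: -49359/299 ≈ -165.08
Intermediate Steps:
O(j, d) = -178 + 2*j (O(j, d) = -2*(95 + (-6 - j)) = -2*(89 - j) = -178 + 2*j)
98718/O(-210, 227) = 98718/(-178 + 2*(-210)) = 98718/(-178 - 420) = 98718/(-598) = 98718*(-1/598) = -49359/299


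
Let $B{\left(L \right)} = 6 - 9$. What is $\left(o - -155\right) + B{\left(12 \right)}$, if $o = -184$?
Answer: $-32$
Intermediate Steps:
$B{\left(L \right)} = -3$ ($B{\left(L \right)} = 6 - 9 = -3$)
$\left(o - -155\right) + B{\left(12 \right)} = \left(-184 - -155\right) - 3 = \left(-184 + 155\right) - 3 = -29 - 3 = -32$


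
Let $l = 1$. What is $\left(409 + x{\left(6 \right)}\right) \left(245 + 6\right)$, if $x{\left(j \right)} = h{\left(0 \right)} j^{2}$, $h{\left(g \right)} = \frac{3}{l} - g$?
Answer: $129767$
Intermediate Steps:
$h{\left(g \right)} = 3 - g$ ($h{\left(g \right)} = \frac{3}{1} - g = 3 \cdot 1 - g = 3 - g$)
$x{\left(j \right)} = 3 j^{2}$ ($x{\left(j \right)} = \left(3 - 0\right) j^{2} = \left(3 + 0\right) j^{2} = 3 j^{2}$)
$\left(409 + x{\left(6 \right)}\right) \left(245 + 6\right) = \left(409 + 3 \cdot 6^{2}\right) \left(245 + 6\right) = \left(409 + 3 \cdot 36\right) 251 = \left(409 + 108\right) 251 = 517 \cdot 251 = 129767$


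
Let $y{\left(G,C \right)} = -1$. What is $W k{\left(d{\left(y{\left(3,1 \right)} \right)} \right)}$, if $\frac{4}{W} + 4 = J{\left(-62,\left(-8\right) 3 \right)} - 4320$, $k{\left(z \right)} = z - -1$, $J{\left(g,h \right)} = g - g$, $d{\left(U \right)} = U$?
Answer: $0$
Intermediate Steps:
$J{\left(g,h \right)} = 0$
$k{\left(z \right)} = 1 + z$ ($k{\left(z \right)} = z + 1 = 1 + z$)
$W = - \frac{1}{1081}$ ($W = \frac{4}{-4 + \left(0 - 4320\right)} = \frac{4}{-4 - 4320} = \frac{4}{-4324} = 4 \left(- \frac{1}{4324}\right) = - \frac{1}{1081} \approx -0.00092507$)
$W k{\left(d{\left(y{\left(3,1 \right)} \right)} \right)} = - \frac{1 - 1}{1081} = \left(- \frac{1}{1081}\right) 0 = 0$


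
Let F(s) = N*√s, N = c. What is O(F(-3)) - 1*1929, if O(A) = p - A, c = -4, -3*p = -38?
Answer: -5749/3 + 4*I*√3 ≈ -1916.3 + 6.9282*I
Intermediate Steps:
p = 38/3 (p = -⅓*(-38) = 38/3 ≈ 12.667)
N = -4
F(s) = -4*√s
O(A) = 38/3 - A
O(F(-3)) - 1*1929 = (38/3 - (-4)*√(-3)) - 1*1929 = (38/3 - (-4)*I*√3) - 1929 = (38/3 + 4*I*√3) - 1929 = -5749/3 + 4*I*√3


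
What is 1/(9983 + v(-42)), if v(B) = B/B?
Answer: 1/9984 ≈ 0.00010016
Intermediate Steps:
v(B) = 1
1/(9983 + v(-42)) = 1/(9983 + 1) = 1/9984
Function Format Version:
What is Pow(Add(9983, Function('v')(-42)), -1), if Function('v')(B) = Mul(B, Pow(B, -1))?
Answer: Rational(1, 9984) ≈ 0.00010016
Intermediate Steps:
Function('v')(B) = 1
Pow(Add(9983, Function('v')(-42)), -1) = Pow(Add(9983, 1), -1) = Pow(9984, -1) = Rational(1, 9984)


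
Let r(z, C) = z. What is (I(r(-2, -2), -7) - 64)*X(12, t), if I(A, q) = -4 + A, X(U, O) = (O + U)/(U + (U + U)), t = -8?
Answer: -70/9 ≈ -7.7778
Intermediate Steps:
X(U, O) = (O + U)/(3*U) (X(U, O) = (O + U)/(U + 2*U) = (O + U)/((3*U)) = (O + U)*(1/(3*U)) = (O + U)/(3*U))
(I(r(-2, -2), -7) - 64)*X(12, t) = ((-4 - 2) - 64)*((1/3)*(-8 + 12)/12) = (-6 - 64)*((1/3)*(1/12)*4) = -70*1/9 = -70/9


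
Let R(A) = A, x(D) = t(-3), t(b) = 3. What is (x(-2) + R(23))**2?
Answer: 676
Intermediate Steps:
x(D) = 3
(x(-2) + R(23))**2 = (3 + 23)**2 = 26**2 = 676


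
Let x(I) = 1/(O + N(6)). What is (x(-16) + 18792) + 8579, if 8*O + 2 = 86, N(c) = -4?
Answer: 355825/13 ≈ 27371.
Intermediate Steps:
O = 21/2 (O = -¼ + (⅛)*86 = -¼ + 43/4 = 21/2 ≈ 10.500)
x(I) = 2/13 (x(I) = 1/(21/2 - 4) = 1/(13/2) = 2/13)
(x(-16) + 18792) + 8579 = (2/13 + 18792) + 8579 = 244298/13 + 8579 = 355825/13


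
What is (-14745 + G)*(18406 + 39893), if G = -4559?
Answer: -1125403896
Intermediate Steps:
(-14745 + G)*(18406 + 39893) = (-14745 - 4559)*(18406 + 39893) = -19304*58299 = -1125403896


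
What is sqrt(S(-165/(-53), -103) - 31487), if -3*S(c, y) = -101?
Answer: 2*I*sqrt(70770)/3 ≈ 177.35*I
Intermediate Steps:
S(c, y) = 101/3 (S(c, y) = -1/3*(-101) = 101/3)
sqrt(S(-165/(-53), -103) - 31487) = sqrt(101/3 - 31487) = sqrt(-94360/3) = 2*I*sqrt(70770)/3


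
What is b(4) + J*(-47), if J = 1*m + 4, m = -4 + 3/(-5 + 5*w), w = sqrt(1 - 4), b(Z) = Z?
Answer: 221/20 + 141*I*sqrt(3)/20 ≈ 11.05 + 12.211*I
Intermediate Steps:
w = I*sqrt(3) (w = sqrt(-3) = I*sqrt(3) ≈ 1.732*I)
m = -4 + 3/(-5 + 5*I*sqrt(3)) (m = -4 + 3/(-5 + 5*(I*sqrt(3))) = -4 + 3/(-5 + 5*I*sqrt(3)) ≈ -4.15 - 0.25981*I)
J = -3/20 - 3*I*sqrt(3)/20 (J = 1*(-83/20 - 3*I*sqrt(3)/20) + 4 = (-83/20 - 3*I*sqrt(3)/20) + 4 = -3/20 - 3*I*sqrt(3)/20 ≈ -0.15 - 0.25981*I)
b(4) + J*(-47) = 4 + (-3/20 - 3*I*sqrt(3)/20)*(-47) = 4 + (141/20 + 141*I*sqrt(3)/20) = 221/20 + 141*I*sqrt(3)/20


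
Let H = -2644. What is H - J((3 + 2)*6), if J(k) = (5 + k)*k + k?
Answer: -3724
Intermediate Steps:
J(k) = k + k*(5 + k) (J(k) = k*(5 + k) + k = k + k*(5 + k))
H - J((3 + 2)*6) = -2644 - (3 + 2)*6*(6 + (3 + 2)*6) = -2644 - 5*6*(6 + 5*6) = -2644 - 30*(6 + 30) = -2644 - 30*36 = -2644 - 1*1080 = -2644 - 1080 = -3724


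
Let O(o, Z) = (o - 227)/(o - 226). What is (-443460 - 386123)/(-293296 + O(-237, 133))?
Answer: 384096929/135795584 ≈ 2.8285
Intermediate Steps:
O(o, Z) = (-227 + o)/(-226 + o)
(-443460 - 386123)/(-293296 + O(-237, 133)) = (-443460 - 386123)/(-293296 + (-227 - 237)/(-226 - 237)) = -829583/(-293296 - 464/(-463)) = -829583/(-293296 - 1/463*(-464)) = -829583/(-293296 + 464/463) = -829583/(-135795584/463) = -829583*(-463/135795584) = 384096929/135795584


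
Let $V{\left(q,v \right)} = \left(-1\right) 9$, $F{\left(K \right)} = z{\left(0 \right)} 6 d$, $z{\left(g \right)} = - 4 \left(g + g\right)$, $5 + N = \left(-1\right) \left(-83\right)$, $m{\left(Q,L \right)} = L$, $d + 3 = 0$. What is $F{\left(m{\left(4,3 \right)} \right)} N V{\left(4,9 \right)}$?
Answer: $0$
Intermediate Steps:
$d = -3$ ($d = -3 + 0 = -3$)
$N = 78$ ($N = -5 - -83 = -5 + 83 = 78$)
$z{\left(g \right)} = - 8 g$ ($z{\left(g \right)} = - 4 \cdot 2 g = - 8 g$)
$F{\left(K \right)} = 0$ ($F{\left(K \right)} = \left(-8\right) 0 \cdot 6 \left(-3\right) = 0 \cdot 6 \left(-3\right) = 0 \left(-3\right) = 0$)
$V{\left(q,v \right)} = -9$
$F{\left(m{\left(4,3 \right)} \right)} N V{\left(4,9 \right)} = 0 \cdot 78 \left(-9\right) = 0 \left(-9\right) = 0$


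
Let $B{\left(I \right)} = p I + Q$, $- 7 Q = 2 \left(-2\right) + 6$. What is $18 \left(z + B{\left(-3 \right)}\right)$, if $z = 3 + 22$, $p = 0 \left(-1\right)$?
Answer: $\frac{3114}{7} \approx 444.86$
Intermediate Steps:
$p = 0$
$z = 25$
$Q = - \frac{2}{7}$ ($Q = - \frac{2 \left(-2\right) + 6}{7} = - \frac{-4 + 6}{7} = \left(- \frac{1}{7}\right) 2 = - \frac{2}{7} \approx -0.28571$)
$B{\left(I \right)} = - \frac{2}{7}$ ($B{\left(I \right)} = 0 I - \frac{2}{7} = 0 - \frac{2}{7} = - \frac{2}{7}$)
$18 \left(z + B{\left(-3 \right)}\right) = 18 \left(25 - \frac{2}{7}\right) = 18 \cdot \frac{173}{7} = \frac{3114}{7}$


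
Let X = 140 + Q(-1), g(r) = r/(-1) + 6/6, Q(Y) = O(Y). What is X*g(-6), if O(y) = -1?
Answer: 973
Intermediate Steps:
Q(Y) = -1
g(r) = 1 - r (g(r) = r*(-1) + 6*(⅙) = -r + 1 = 1 - r)
X = 139 (X = 140 - 1 = 139)
X*g(-6) = 139*(1 - 1*(-6)) = 139*(1 + 6) = 139*7 = 973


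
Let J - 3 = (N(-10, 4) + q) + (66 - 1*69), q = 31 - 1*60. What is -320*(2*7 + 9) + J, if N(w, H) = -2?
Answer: -7391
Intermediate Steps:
q = -29 (q = 31 - 60 = -29)
J = -31 (J = 3 + ((-2 - 29) + (66 - 1*69)) = 3 + (-31 + (66 - 69)) = 3 + (-31 - 3) = 3 - 34 = -31)
-320*(2*7 + 9) + J = -320*(2*7 + 9) - 31 = -320*(14 + 9) - 31 = -320*23 - 31 = -7360 - 31 = -7391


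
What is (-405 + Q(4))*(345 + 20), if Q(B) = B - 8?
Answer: -149285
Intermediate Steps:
Q(B) = -8 + B
(-405 + Q(4))*(345 + 20) = (-405 + (-8 + 4))*(345 + 20) = (-405 - 4)*365 = -409*365 = -149285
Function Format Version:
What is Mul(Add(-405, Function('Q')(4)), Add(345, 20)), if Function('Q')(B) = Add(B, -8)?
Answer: -149285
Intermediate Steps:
Function('Q')(B) = Add(-8, B)
Mul(Add(-405, Function('Q')(4)), Add(345, 20)) = Mul(Add(-405, Add(-8, 4)), Add(345, 20)) = Mul(Add(-405, -4), 365) = Mul(-409, 365) = -149285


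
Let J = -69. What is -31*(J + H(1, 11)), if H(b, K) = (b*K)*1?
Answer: 1798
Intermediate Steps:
H(b, K) = K*b (H(b, K) = (K*b)*1 = K*b)
-31*(J + H(1, 11)) = -31*(-69 + 11*1) = -31*(-69 + 11) = -31*(-58) = 1798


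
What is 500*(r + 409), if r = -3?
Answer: 203000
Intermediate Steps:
500*(r + 409) = 500*(-3 + 409) = 500*406 = 203000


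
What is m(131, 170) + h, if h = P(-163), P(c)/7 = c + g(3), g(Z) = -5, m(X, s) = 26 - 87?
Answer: -1237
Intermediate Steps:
m(X, s) = -61
P(c) = -35 + 7*c (P(c) = 7*(c - 5) = 7*(-5 + c) = -35 + 7*c)
h = -1176 (h = -35 + 7*(-163) = -35 - 1141 = -1176)
m(131, 170) + h = -61 - 1176 = -1237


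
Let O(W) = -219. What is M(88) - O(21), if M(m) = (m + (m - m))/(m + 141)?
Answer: 50239/229 ≈ 219.38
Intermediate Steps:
M(m) = m/(141 + m) (M(m) = (m + 0)/(141 + m) = m/(141 + m))
M(88) - O(21) = 88/(141 + 88) - 1*(-219) = 88/229 + 219 = 50239/229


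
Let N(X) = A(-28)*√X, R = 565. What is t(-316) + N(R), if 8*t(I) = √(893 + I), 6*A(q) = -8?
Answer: -4*√565/3 + √577/8 ≈ -28.690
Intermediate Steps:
A(q) = -4/3 (A(q) = (⅙)*(-8) = -4/3)
t(I) = √(893 + I)/8
N(X) = -4*√X/3
t(-316) + N(R) = √(893 - 316)/8 - 4*√565/3 = √577/8 - 4*√565/3 = -4*√565/3 + √577/8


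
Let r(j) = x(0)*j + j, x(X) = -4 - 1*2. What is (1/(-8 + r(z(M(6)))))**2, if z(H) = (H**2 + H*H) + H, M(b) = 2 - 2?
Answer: 1/64 ≈ 0.015625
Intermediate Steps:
x(X) = -6 (x(X) = -4 - 2 = -6)
M(b) = 0
z(H) = H + 2*H**2 (z(H) = (H**2 + H**2) + H = 2*H**2 + H = H + 2*H**2)
r(j) = -5*j (r(j) = -6*j + j = -5*j)
(1/(-8 + r(z(M(6)))))**2 = (1/(-8 - 0*(1 + 2*0)))**2 = (1/(-8 - 0*(1 + 0)))**2 = (1/(-8 - 0))**2 = (1/(-8 - 5*0))**2 = (1/(-8 + 0))**2 = (1/(-8))**2 = (-1/8)**2 = 1/64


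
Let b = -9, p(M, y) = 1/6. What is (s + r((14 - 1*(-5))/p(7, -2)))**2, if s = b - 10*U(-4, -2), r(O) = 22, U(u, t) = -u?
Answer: 729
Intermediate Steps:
p(M, y) = 1/6
s = -49 (s = -9 - (-10)*(-4) = -9 - 10*4 = -9 - 40 = -49)
(s + r((14 - 1*(-5))/p(7, -2)))**2 = (-49 + 22)**2 = (-27)**2 = 729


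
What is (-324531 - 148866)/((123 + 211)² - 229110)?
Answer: 473397/117554 ≈ 4.0271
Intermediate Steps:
(-324531 - 148866)/((123 + 211)² - 229110) = -473397/(334² - 229110) = -473397/(111556 - 229110) = -473397/(-117554) = -473397*(-1/117554) = 473397/117554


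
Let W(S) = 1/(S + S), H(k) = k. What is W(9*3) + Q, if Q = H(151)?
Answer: 8155/54 ≈ 151.02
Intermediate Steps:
Q = 151
W(S) = 1/(2*S)
W(9*3) + Q = 1/(2*((9*3))) + 151 = (½)/27 + 151 = (½)*(1/27) + 151 = 1/54 + 151 = 8155/54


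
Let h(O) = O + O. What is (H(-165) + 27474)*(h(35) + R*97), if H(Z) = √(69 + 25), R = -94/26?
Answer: -100252626/13 - 3649*√94/13 ≈ -7.7145e+6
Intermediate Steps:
R = -47/13 (R = -94*1/26 = -47/13 ≈ -3.6154)
H(Z) = √94
h(O) = 2*O
(H(-165) + 27474)*(h(35) + R*97) = (√94 + 27474)*(2*35 - 47/13*97) = (27474 + √94)*(70 - 4559/13) = (27474 + √94)*(-3649/13) = -100252626/13 - 3649*√94/13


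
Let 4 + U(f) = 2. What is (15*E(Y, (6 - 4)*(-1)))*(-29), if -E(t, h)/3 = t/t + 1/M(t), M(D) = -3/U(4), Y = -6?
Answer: 2175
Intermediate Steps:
U(f) = -2 (U(f) = -4 + 2 = -2)
M(D) = 3/2 (M(D) = -3/(-2) = -3*(-½) = 3/2)
E(t, h) = -5 (E(t, h) = -3*(t/t + 1/(3/2)) = -3*(1 + 1*(⅔)) = -3*(1 + ⅔) = -3*5/3 = -5)
(15*E(Y, (6 - 4)*(-1)))*(-29) = (15*(-5))*(-29) = -75*(-29) = 2175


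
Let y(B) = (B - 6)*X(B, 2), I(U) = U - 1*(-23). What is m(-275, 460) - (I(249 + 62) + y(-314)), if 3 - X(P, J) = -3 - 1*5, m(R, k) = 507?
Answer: 3693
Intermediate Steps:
I(U) = 23 + U (I(U) = U + 23 = 23 + U)
X(P, J) = 11 (X(P, J) = 3 - (-3 - 1*5) = 3 - (-3 - 5) = 3 - 1*(-8) = 3 + 8 = 11)
y(B) = -66 + 11*B (y(B) = (B - 6)*11 = (-6 + B)*11 = -66 + 11*B)
m(-275, 460) - (I(249 + 62) + y(-314)) = 507 - ((23 + (249 + 62)) + (-66 + 11*(-314))) = 507 - ((23 + 311) + (-66 - 3454)) = 507 - (334 - 3520) = 507 - 1*(-3186) = 507 + 3186 = 3693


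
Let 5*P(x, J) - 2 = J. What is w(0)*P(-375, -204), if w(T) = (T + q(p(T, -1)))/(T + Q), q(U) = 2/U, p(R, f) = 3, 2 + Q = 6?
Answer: -101/15 ≈ -6.7333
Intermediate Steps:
Q = 4 (Q = -2 + 6 = 4)
P(x, J) = ⅖ + J/5
w(T) = (⅔ + T)/(4 + T) (w(T) = (T + 2/3)/(T + 4) = (T + 2*(⅓))/(4 + T) = (T + ⅔)/(4 + T) = (⅔ + T)/(4 + T))
w(0)*P(-375, -204) = ((⅔ + 0)/(4 + 0))*(⅖ + (⅕)*(-204)) = ((⅔)/4)*(⅖ - 204/5) = ((¼)*(⅔))*(-202/5) = (⅙)*(-202/5) = -101/15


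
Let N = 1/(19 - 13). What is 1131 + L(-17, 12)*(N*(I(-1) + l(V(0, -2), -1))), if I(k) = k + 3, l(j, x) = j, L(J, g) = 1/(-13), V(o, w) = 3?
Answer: 88213/78 ≈ 1130.9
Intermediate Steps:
N = ⅙ (N = 1/6 = ⅙ ≈ 0.16667)
L(J, g) = -1/13
I(k) = 3 + k
1131 + L(-17, 12)*(N*(I(-1) + l(V(0, -2), -1))) = 1131 - ((3 - 1) + 3)/78 = 1131 - (2 + 3)/78 = 1131 - 5/78 = 88213/78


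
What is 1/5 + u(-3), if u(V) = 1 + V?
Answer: -9/5 ≈ -1.8000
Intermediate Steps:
1/5 + u(-3) = 1/5 + (1 - 3) = (⅕)*1 - 2 = ⅕ - 2 = -9/5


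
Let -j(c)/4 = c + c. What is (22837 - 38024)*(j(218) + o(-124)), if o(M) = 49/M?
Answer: 3285024035/124 ≈ 2.6492e+7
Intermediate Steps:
j(c) = -8*c (j(c) = -4*(c + c) = -8*c)
(22837 - 38024)*(j(218) + o(-124)) = (22837 - 38024)*(-8*218 + 49/(-124)) = -15187*(-1744 + 49*(-1/124)) = -15187*(-1744 - 49/124) = -15187*(-216305/124) = 3285024035/124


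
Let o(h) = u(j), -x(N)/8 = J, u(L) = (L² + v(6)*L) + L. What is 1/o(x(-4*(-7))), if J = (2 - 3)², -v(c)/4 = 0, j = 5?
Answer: 1/30 ≈ 0.033333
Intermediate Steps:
v(c) = 0 (v(c) = -4*0 = 0)
u(L) = L + L² (u(L) = (L² + 0*L) + L = (L² + 0) + L = L² + L = L + L²)
J = 1 (J = (-1)² = 1)
x(N) = -8 (x(N) = -8*1 = -8)
o(h) = 30 (o(h) = 5*(1 + 5) = 5*6 = 30)
1/o(x(-4*(-7))) = 1/30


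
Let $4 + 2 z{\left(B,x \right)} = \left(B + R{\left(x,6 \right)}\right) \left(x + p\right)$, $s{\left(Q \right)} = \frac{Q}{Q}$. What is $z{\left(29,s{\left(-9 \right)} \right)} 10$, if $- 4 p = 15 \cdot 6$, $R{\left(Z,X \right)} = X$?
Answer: $- \frac{7565}{2} \approx -3782.5$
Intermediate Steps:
$p = - \frac{45}{2}$ ($p = - \frac{15 \cdot 6}{4} = \left(- \frac{1}{4}\right) 90 = - \frac{45}{2} \approx -22.5$)
$s{\left(Q \right)} = 1$
$z{\left(B,x \right)} = -2 + \frac{\left(6 + B\right) \left(- \frac{45}{2} + x\right)}{2}$ ($z{\left(B,x \right)} = -2 + \frac{\left(B + 6\right) \left(x - \frac{45}{2}\right)}{2} = -2 + \frac{\left(6 + B\right) \left(- \frac{45}{2} + x\right)}{2}$)
$z{\left(29,s{\left(-9 \right)} \right)} 10 = \left(- \frac{139}{2} + 3 \cdot 1 - \frac{1305}{4} + \frac{1}{2} \cdot 29 \cdot 1\right) 10 = \left(- \frac{139}{2} + 3 - \frac{1305}{4} + \frac{29}{2}\right) 10 = \left(- \frac{1513}{4}\right) 10 = - \frac{7565}{2}$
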